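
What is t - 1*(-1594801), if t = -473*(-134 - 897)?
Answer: 2082464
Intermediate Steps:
t = 487663 (t = -473*(-1031) = 487663)
t - 1*(-1594801) = 487663 - 1*(-1594801) = 487663 + 1594801 = 2082464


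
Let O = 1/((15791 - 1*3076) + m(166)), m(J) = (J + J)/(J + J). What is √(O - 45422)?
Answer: 3*I*√705938629/374 ≈ 213.12*I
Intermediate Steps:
m(J) = 1 (m(J) = (2*J)/((2*J)) = (2*J)*(1/(2*J)) = 1)
O = 1/12716 (O = 1/((15791 - 1*3076) + 1) = 1/((15791 - 3076) + 1) = 1/(12715 + 1) = 1/12716 ≈ 7.8641e-5)
√(O - 45422) = √(1/12716 - 45422) = √(-577586151/12716) = 3*I*√705938629/374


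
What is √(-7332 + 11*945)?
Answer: √3063 ≈ 55.344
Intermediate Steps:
√(-7332 + 11*945) = √(-7332 + 10395) = √3063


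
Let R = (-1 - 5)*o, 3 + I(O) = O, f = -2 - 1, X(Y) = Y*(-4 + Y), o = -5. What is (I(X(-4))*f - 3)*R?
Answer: -2700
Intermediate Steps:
f = -3
I(O) = -3 + O
R = 30 (R = (-1 - 5)*(-5) = -6*(-5) = 30)
(I(X(-4))*f - 3)*R = ((-3 - 4*(-4 - 4))*(-3) - 3)*30 = ((-3 - 4*(-8))*(-3) - 3)*30 = ((-3 + 32)*(-3) - 3)*30 = (29*(-3) - 3)*30 = (-87 - 3)*30 = -90*30 = -2700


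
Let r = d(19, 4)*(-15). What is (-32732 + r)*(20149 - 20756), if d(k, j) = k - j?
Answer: 20004899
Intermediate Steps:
r = -225 (r = (19 - 1*4)*(-15) = (19 - 4)*(-15) = 15*(-15) = -225)
(-32732 + r)*(20149 - 20756) = (-32732 - 225)*(20149 - 20756) = -32957*(-607) = 20004899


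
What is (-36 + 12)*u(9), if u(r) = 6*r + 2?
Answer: -1344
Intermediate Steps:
u(r) = 2 + 6*r
(-36 + 12)*u(9) = (-36 + 12)*(2 + 6*9) = -24*(2 + 54) = -24*56 = -1344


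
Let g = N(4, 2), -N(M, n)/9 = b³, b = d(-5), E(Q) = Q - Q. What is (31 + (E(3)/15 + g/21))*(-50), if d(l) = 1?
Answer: -10700/7 ≈ -1528.6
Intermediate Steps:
E(Q) = 0
b = 1
N(M, n) = -9 (N(M, n) = -9*1³ = -9*1 = -9)
g = -9
(31 + (E(3)/15 + g/21))*(-50) = (31 + (0/15 - 9/21))*(-50) = (31 + (0*(1/15) - 9*1/21))*(-50) = (31 + (0 - 3/7))*(-50) = (31 - 3/7)*(-50) = (214/7)*(-50) = -10700/7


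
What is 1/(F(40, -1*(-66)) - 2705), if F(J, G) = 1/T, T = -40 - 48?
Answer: -88/238041 ≈ -0.00036968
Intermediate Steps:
T = -88
F(J, G) = -1/88 (F(J, G) = 1/(-88) = -1/88)
1/(F(40, -1*(-66)) - 2705) = 1/(-1/88 - 2705) = 1/(-238041/88) = -88/238041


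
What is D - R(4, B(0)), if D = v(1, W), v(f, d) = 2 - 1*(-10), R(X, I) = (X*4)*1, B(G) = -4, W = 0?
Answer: -4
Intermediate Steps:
R(X, I) = 4*X (R(X, I) = (4*X)*1 = 4*X)
v(f, d) = 12 (v(f, d) = 2 + 10 = 12)
D = 12
D - R(4, B(0)) = 12 - 4*4 = 12 - 1*16 = 12 - 16 = -4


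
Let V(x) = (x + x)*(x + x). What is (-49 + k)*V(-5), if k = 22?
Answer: -2700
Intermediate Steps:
V(x) = 4*x**2 (V(x) = (2*x)*(2*x) = 4*x**2)
(-49 + k)*V(-5) = (-49 + 22)*(4*(-5)**2) = -108*25 = -27*100 = -2700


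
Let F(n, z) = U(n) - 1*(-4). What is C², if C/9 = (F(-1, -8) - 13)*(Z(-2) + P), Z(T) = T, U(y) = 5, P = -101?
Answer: 13749264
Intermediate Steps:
F(n, z) = 9 (F(n, z) = 5 - 1*(-4) = 5 + 4 = 9)
C = 3708 (C = 9*((9 - 13)*(-2 - 101)) = 9*(-4*(-103)) = 9*412 = 3708)
C² = 3708² = 13749264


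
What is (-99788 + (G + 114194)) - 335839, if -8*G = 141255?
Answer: -2712719/8 ≈ -3.3909e+5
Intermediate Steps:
G = -141255/8 (G = -1/8*141255 = -141255/8 ≈ -17657.)
(-99788 + (G + 114194)) - 335839 = (-99788 + (-141255/8 + 114194)) - 335839 = (-99788 + 772297/8) - 335839 = -26007/8 - 335839 = -2712719/8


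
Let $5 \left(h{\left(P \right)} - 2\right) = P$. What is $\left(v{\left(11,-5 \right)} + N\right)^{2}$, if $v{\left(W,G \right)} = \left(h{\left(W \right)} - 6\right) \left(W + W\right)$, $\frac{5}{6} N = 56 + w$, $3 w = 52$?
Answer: $\frac{58564}{25} \approx 2342.6$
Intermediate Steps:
$w = \frac{52}{3}$ ($w = \frac{1}{3} \cdot 52 = \frac{52}{3} \approx 17.333$)
$h{\left(P \right)} = 2 + \frac{P}{5}$
$N = 88$ ($N = \frac{6 \left(56 + \frac{52}{3}\right)}{5} = \frac{6}{5} \cdot \frac{220}{3} = 88$)
$v{\left(W,G \right)} = 2 W \left(-4 + \frac{W}{5}\right)$ ($v{\left(W,G \right)} = \left(\left(2 + \frac{W}{5}\right) - 6\right) \left(W + W\right) = \left(-4 + \frac{W}{5}\right) 2 W = 2 W \left(-4 + \frac{W}{5}\right)$)
$\left(v{\left(11,-5 \right)} + N\right)^{2} = \left(\frac{2}{5} \cdot 11 \left(-20 + 11\right) + 88\right)^{2} = \left(\frac{2}{5} \cdot 11 \left(-9\right) + 88\right)^{2} = \left(- \frac{198}{5} + 88\right)^{2} = \left(\frac{242}{5}\right)^{2} = \frac{58564}{25}$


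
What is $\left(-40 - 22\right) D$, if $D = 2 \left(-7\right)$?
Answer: $868$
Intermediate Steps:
$D = -14$
$\left(-40 - 22\right) D = \left(-40 - 22\right) \left(-14\right) = \left(-62\right) \left(-14\right) = 868$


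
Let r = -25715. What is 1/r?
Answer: -1/25715 ≈ -3.8888e-5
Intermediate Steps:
1/r = 1/(-25715) = -1/25715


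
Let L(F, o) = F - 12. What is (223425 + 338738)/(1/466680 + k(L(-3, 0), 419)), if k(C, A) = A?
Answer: 262350228840/195538921 ≈ 1341.7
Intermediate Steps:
L(F, o) = -12 + F
(223425 + 338738)/(1/466680 + k(L(-3, 0), 419)) = (223425 + 338738)/(1/466680 + 419) = 562163/(1/466680 + 419) = 562163/(195538921/466680) = 562163*(466680/195538921) = 262350228840/195538921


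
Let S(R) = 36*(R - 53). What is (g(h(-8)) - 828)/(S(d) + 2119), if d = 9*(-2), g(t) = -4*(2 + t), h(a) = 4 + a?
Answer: 820/437 ≈ 1.8764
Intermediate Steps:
g(t) = -8 - 4*t
d = -18
S(R) = -1908 + 36*R (S(R) = 36*(-53 + R) = -1908 + 36*R)
(g(h(-8)) - 828)/(S(d) + 2119) = ((-8 - 4*(4 - 8)) - 828)/((-1908 + 36*(-18)) + 2119) = ((-8 - 4*(-4)) - 828)/((-1908 - 648) + 2119) = ((-8 + 16) - 828)/(-2556 + 2119) = (8 - 828)/(-437) = -820*(-1/437) = 820/437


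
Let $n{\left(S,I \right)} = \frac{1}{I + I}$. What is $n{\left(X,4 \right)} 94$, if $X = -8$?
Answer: $\frac{47}{4} \approx 11.75$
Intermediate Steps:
$n{\left(S,I \right)} = \frac{1}{2 I}$
$n{\left(X,4 \right)} 94 = \frac{1}{2 \cdot 4} \cdot 94 = \frac{1}{2} \cdot \frac{1}{4} \cdot 94 = \frac{1}{8} \cdot 94 = \frac{47}{4}$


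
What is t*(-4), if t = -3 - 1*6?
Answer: 36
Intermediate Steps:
t = -9 (t = -3 - 6 = -9)
t*(-4) = -9*(-4) = 36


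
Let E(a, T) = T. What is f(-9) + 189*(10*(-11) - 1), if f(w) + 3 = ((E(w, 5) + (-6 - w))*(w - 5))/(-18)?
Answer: -188782/9 ≈ -20976.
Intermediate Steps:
f(w) = -3 - (-1 - w)*(-5 + w)/18 (f(w) = -3 + ((5 + (-6 - w))*(w - 5))/(-18) = -3 + ((-1 - w)*(-5 + w))*(-1/18) = -3 - (-1 - w)*(-5 + w)/18)
f(-9) + 189*(10*(-11) - 1) = (-59/18 - 2/9*(-9) + (1/18)*(-9)²) + 189*(10*(-11) - 1) = (-59/18 + 2 + (1/18)*81) + 189*(-110 - 1) = (-59/18 + 2 + 9/2) + 189*(-111) = 29/9 - 20979 = -188782/9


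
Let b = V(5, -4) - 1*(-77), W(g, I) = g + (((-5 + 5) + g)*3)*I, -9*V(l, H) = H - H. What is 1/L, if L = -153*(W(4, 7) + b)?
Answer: -1/25245 ≈ -3.9612e-5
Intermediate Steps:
V(l, H) = 0 (V(l, H) = -(H - H)/9 = -1/9*0 = 0)
W(g, I) = g + 3*I*g (W(g, I) = g + ((0 + g)*3)*I = g + (g*3)*I = g + (3*g)*I = g + 3*I*g)
b = 77 (b = 0 - 1*(-77) = 0 + 77 = 77)
L = -25245 (L = -153*(4*(1 + 3*7) + 77) = -153*(4*(1 + 21) + 77) = -153*(4*22 + 77) = -153*(88 + 77) = -153*165 = -25245)
1/L = 1/(-25245) = -1/25245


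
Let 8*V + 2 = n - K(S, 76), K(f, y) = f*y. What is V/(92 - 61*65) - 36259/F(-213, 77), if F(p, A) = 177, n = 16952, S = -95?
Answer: -62651497/304676 ≈ -205.63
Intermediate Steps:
V = 12085/4 (V = -¼ + (16952 - (-95)*76)/8 = -¼ + (16952 - 1*(-7220))/8 = -¼ + (16952 + 7220)/8 = -¼ + (⅛)*24172 = -¼ + 6043/2 = 12085/4 ≈ 3021.3)
V/(92 - 61*65) - 36259/F(-213, 77) = 12085/(4*(92 - 61*65)) - 36259/177 = 12085/(4*(92 - 3965)) - 36259*1/177 = (12085/4)/(-3873) - 36259/177 = (12085/4)*(-1/3873) - 36259/177 = -12085/15492 - 36259/177 = -62651497/304676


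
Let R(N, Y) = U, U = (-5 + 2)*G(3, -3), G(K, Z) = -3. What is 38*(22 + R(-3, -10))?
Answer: 1178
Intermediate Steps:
U = 9 (U = (-5 + 2)*(-3) = -3*(-3) = 9)
R(N, Y) = 9
38*(22 + R(-3, -10)) = 38*(22 + 9) = 38*31 = 1178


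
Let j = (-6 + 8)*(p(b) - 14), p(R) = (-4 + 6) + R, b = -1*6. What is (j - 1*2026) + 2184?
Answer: 122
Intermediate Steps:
b = -6
p(R) = 2 + R
j = -36 (j = (-6 + 8)*((2 - 6) - 14) = 2*(-4 - 14) = 2*(-18) = -36)
(j - 1*2026) + 2184 = (-36 - 1*2026) + 2184 = (-36 - 2026) + 2184 = -2062 + 2184 = 122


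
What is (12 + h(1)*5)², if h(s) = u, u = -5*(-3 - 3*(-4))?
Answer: 45369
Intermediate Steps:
u = -45 (u = -5*(-3 + 12) = -5*9 = -45)
h(s) = -45
(12 + h(1)*5)² = (12 - 45*5)² = (12 - 225)² = (-213)² = 45369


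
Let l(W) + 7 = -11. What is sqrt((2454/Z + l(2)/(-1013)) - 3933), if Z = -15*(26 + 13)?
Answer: I*sqrt(153628950662265)/197535 ≈ 62.747*I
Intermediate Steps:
l(W) = -18 (l(W) = -7 - 11 = -18)
Z = -585 (Z = -15*39 = -585)
sqrt((2454/Z + l(2)/(-1013)) - 3933) = sqrt((2454/(-585) - 18/(-1013)) - 3933) = sqrt((2454*(-1/585) - 18*(-1/1013)) - 3933) = sqrt((-818/195 + 18/1013) - 3933) = sqrt(-825124/197535 - 3933) = sqrt(-777730279/197535) = I*sqrt(153628950662265)/197535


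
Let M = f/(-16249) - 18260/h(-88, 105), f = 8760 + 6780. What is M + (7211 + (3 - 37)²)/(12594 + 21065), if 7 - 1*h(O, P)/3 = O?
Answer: -2019435444521/31174730187 ≈ -64.778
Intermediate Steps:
h(O, P) = 21 - 3*O
f = 15540
M = -60227128/926193 (M = 15540/(-16249) - 18260/(21 - 3*(-88)) = 15540*(-1/16249) - 18260/(21 + 264) = -15540/16249 - 18260/285 = -15540/16249 - 18260*1/285 = -15540/16249 - 3652/57 = -60227128/926193 ≈ -65.026)
M + (7211 + (3 - 37)²)/(12594 + 21065) = -60227128/926193 + (7211 + (3 - 37)²)/(12594 + 21065) = -60227128/926193 + (7211 + (-34)²)/33659 = -60227128/926193 + (7211 + 1156)*(1/33659) = -60227128/926193 + 8367*(1/33659) = -60227128/926193 + 8367/33659 = -2019435444521/31174730187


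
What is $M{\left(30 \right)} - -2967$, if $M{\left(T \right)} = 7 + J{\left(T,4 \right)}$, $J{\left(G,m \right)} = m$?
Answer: $2978$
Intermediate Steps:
$M{\left(T \right)} = 11$ ($M{\left(T \right)} = 7 + 4 = 11$)
$M{\left(30 \right)} - -2967 = 11 - -2967 = 11 + 2967 = 2978$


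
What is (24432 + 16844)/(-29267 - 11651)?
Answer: -20638/20459 ≈ -1.0087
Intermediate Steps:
(24432 + 16844)/(-29267 - 11651) = 41276/(-40918) = 41276*(-1/40918) = -20638/20459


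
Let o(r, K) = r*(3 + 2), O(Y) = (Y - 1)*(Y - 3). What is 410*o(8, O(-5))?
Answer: 16400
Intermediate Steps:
O(Y) = (-1 + Y)*(-3 + Y)
o(r, K) = 5*r (o(r, K) = r*5 = 5*r)
410*o(8, O(-5)) = 410*(5*8) = 410*40 = 16400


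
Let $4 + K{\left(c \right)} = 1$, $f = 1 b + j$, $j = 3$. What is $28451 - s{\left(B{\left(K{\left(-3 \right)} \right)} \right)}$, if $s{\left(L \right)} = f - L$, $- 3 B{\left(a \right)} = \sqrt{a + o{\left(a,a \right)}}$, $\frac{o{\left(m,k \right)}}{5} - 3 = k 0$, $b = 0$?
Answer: $28448 - \frac{2 \sqrt{3}}{3} \approx 28447.0$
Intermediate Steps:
$f = 3$ ($f = 1 \cdot 0 + 3 = 0 + 3 = 3$)
$o{\left(m,k \right)} = 15$ ($o{\left(m,k \right)} = 15 + 5 k 0 = 15 + 5 \cdot 0 = 15 + 0 = 15$)
$K{\left(c \right)} = -3$ ($K{\left(c \right)} = -4 + 1 = -3$)
$B{\left(a \right)} = - \frac{\sqrt{15 + a}}{3}$ ($B{\left(a \right)} = - \frac{\sqrt{a + 15}}{3} = - \frac{\sqrt{15 + a}}{3}$)
$s{\left(L \right)} = 3 - L$
$28451 - s{\left(B{\left(K{\left(-3 \right)} \right)} \right)} = 28451 - \left(3 - - \frac{\sqrt{15 - 3}}{3}\right) = 28451 - \left(3 - - \frac{\sqrt{12}}{3}\right) = 28451 - \left(3 - - \frac{2 \sqrt{3}}{3}\right) = 28451 - \left(3 + \frac{2 \sqrt{3}}{3}\right) = 28448 - \frac{2 \sqrt{3}}{3}$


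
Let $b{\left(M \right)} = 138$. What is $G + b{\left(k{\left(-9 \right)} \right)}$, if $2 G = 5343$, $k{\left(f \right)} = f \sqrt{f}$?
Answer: $\frac{5619}{2} \approx 2809.5$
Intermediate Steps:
$k{\left(f \right)} = f^{\frac{3}{2}}$
$G = \frac{5343}{2}$ ($G = \frac{1}{2} \cdot 5343 = \frac{5343}{2} \approx 2671.5$)
$G + b{\left(k{\left(-9 \right)} \right)} = \frac{5343}{2} + 138 = \frac{5619}{2}$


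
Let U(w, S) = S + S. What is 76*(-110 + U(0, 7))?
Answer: -7296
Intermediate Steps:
U(w, S) = 2*S
76*(-110 + U(0, 7)) = 76*(-110 + 2*7) = 76*(-110 + 14) = 76*(-96) = -7296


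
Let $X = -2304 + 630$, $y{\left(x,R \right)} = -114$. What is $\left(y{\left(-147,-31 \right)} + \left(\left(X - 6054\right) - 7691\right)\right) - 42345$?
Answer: $-57878$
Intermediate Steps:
$X = -1674$
$\left(y{\left(-147,-31 \right)} + \left(\left(X - 6054\right) - 7691\right)\right) - 42345 = \left(-114 - 15419\right) - 42345 = -15533 - 42345 = -57878$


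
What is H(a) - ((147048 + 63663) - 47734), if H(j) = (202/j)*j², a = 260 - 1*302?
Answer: -171461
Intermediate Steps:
a = -42 (a = 260 - 302 = -42)
H(j) = 202*j
H(a) - ((147048 + 63663) - 47734) = 202*(-42) - ((147048 + 63663) - 47734) = -8484 - (210711 - 47734) = -8484 - 1*162977 = -8484 - 162977 = -171461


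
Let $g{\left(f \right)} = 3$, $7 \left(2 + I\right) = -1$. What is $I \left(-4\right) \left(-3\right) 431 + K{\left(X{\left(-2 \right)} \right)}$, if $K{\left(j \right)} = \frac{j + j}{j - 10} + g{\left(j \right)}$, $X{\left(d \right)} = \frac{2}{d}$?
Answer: $- \frac{853135}{77} \approx -11080.0$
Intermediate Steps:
$I = - \frac{15}{7}$ ($I = -2 + \frac{1}{7} \left(-1\right) = -2 - \frac{1}{7} = - \frac{15}{7} \approx -2.1429$)
$K{\left(j \right)} = 3 + \frac{2 j}{-10 + j}$ ($K{\left(j \right)} = \frac{j + j}{j - 10} + 3 = \frac{2 j}{-10 + j} + 3 = 3 + \frac{2 j}{-10 + j}$)
$I \left(-4\right) \left(-3\right) 431 + K{\left(X{\left(-2 \right)} \right)} = \left(- \frac{15}{7}\right) \left(-4\right) \left(-3\right) 431 + \frac{5 \left(-6 + \frac{2}{-2}\right)}{-10 + \frac{2}{-2}} = \frac{60}{7} \left(-3\right) 431 + \frac{5 \left(-6 + 2 \left(- \frac{1}{2}\right)\right)}{-10 + 2 \left(- \frac{1}{2}\right)} = \left(- \frac{180}{7}\right) 431 + \frac{5 \left(-6 - 1\right)}{-10 - 1} = - \frac{77580}{7} + 5 \frac{1}{-11} \left(-7\right) = - \frac{77580}{7} + 5 \left(- \frac{1}{11}\right) \left(-7\right) = - \frac{77580}{7} + \frac{35}{11} = - \frac{853135}{77}$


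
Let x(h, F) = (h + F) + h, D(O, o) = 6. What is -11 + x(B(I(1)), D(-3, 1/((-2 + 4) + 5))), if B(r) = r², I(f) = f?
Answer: -3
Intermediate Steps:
x(h, F) = F + 2*h (x(h, F) = (F + h) + h = F + 2*h)
-11 + x(B(I(1)), D(-3, 1/((-2 + 4) + 5))) = -11 + (6 + 2*1²) = -11 + (6 + 2*1) = -11 + (6 + 2) = -11 + 8 = -3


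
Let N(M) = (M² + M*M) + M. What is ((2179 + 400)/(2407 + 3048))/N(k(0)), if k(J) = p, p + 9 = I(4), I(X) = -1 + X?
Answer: 2579/360030 ≈ 0.0071633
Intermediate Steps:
p = -6 (p = -9 + (-1 + 4) = -9 + 3 = -6)
k(J) = -6
N(M) = M + 2*M² (N(M) = (M² + M²) + M = 2*M² + M = M + 2*M²)
((2179 + 400)/(2407 + 3048))/N(k(0)) = ((2179 + 400)/(2407 + 3048))/((-6*(1 + 2*(-6)))) = (2579/5455)/((-6*(1 - 12))) = (2579*(1/5455))/((-6*(-11))) = (2579/5455)/66 = (2579/5455)*(1/66) = 2579/360030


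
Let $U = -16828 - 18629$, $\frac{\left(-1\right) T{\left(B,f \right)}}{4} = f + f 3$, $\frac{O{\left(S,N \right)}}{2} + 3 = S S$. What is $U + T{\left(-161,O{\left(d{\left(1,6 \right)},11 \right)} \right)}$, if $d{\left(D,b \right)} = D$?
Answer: $-35393$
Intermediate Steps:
$O{\left(S,N \right)} = -6 + 2 S^{2}$ ($O{\left(S,N \right)} = -6 + 2 S S = -6 + 2 S^{2}$)
$T{\left(B,f \right)} = - 16 f$ ($T{\left(B,f \right)} = - 4 \left(f + f 3\right) = - 4 \left(f + 3 f\right) = - 4 \cdot 4 f = - 16 f$)
$U = -35457$ ($U = -16828 - 18629 = -35457$)
$U + T{\left(-161,O{\left(d{\left(1,6 \right)},11 \right)} \right)} = -35457 - 16 \left(-6 + 2 \cdot 1^{2}\right) = -35457 - 16 \left(-6 + 2 \cdot 1\right) = -35457 - 16 \left(-6 + 2\right) = -35457 - -64 = -35457 + 64 = -35393$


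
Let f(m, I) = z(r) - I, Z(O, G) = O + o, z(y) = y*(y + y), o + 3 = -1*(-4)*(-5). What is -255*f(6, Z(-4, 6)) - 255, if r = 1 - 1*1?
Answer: -7140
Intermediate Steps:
o = -23 (o = -3 - 1*(-4)*(-5) = -3 + 4*(-5) = -3 - 20 = -23)
r = 0 (r = 1 - 1 = 0)
z(y) = 2*y² (z(y) = y*(2*y) = 2*y²)
Z(O, G) = -23 + O (Z(O, G) = O - 23 = -23 + O)
f(m, I) = -I (f(m, I) = 2*0² - I = 2*0 - I = 0 - I = -I)
-255*f(6, Z(-4, 6)) - 255 = -(-255)*(-23 - 4) - 255 = -(-255)*(-27) - 255 = -255*27 - 255 = -6885 - 255 = -7140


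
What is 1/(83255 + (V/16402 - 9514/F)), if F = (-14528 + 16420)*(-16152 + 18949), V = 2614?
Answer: 21699534362/1806598152568487 ≈ 1.2011e-5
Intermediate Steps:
F = 5291924 (F = 1892*2797 = 5291924)
1/(83255 + (V/16402 - 9514/F)) = 1/(83255 + (2614/16402 - 9514/5291924)) = 1/(83255 + (2614*(1/16402) - 9514*1/5291924)) = 1/(83255 + (1307/8201 - 4757/2645962)) = 1/(83255 + 3419260177/21699534362) = 1/(1806598152568487/21699534362) = 21699534362/1806598152568487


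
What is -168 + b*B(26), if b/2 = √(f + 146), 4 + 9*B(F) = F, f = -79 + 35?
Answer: -168 + 44*√102/9 ≈ -118.62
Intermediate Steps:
f = -44
B(F) = -4/9 + F/9
b = 2*√102 (b = 2*√(-44 + 146) = 2*√102 ≈ 20.199)
-168 + b*B(26) = -168 + (2*√102)*(-4/9 + (⅑)*26) = -168 + (2*√102)*(-4/9 + 26/9) = -168 + (2*√102)*(22/9) = -168 + 44*√102/9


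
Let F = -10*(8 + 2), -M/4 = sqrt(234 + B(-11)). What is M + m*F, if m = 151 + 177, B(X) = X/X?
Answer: -32800 - 4*sqrt(235) ≈ -32861.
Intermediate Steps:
B(X) = 1
m = 328
M = -4*sqrt(235) (M = -4*sqrt(234 + 1) = -4*sqrt(235) ≈ -61.319)
F = -100 (F = -10*10 = -100)
M + m*F = -4*sqrt(235) + 328*(-100) = -4*sqrt(235) - 32800 = -32800 - 4*sqrt(235)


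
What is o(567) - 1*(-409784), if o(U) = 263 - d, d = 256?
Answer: 409791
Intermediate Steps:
o(U) = 7 (o(U) = 263 - 1*256 = 263 - 256 = 7)
o(567) - 1*(-409784) = 7 - 1*(-409784) = 7 + 409784 = 409791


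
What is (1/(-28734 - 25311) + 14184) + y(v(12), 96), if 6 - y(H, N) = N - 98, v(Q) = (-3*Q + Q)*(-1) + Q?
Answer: 767006639/54045 ≈ 14192.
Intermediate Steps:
v(Q) = 3*Q (v(Q) = -2*Q*(-1) + Q = 2*Q + Q = 3*Q)
y(H, N) = 104 - N (y(H, N) = 6 - (N - 98) = 6 - (-98 + N) = 6 + (98 - N) = 104 - N)
(1/(-28734 - 25311) + 14184) + y(v(12), 96) = (1/(-28734 - 25311) + 14184) + (104 - 1*96) = (1/(-54045) + 14184) + (104 - 96) = (-1/54045 + 14184) + 8 = 766574279/54045 + 8 = 767006639/54045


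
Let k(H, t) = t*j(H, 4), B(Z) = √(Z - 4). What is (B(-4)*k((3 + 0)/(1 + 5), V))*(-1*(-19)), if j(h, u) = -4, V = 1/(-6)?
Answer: 76*I*√2/3 ≈ 35.827*I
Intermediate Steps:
B(Z) = √(-4 + Z)
V = -⅙ ≈ -0.16667
k(H, t) = -4*t (k(H, t) = t*(-4) = -4*t)
(B(-4)*k((3 + 0)/(1 + 5), V))*(-1*(-19)) = (√(-4 - 4)*(-4*(-⅙)))*(-1*(-19)) = (√(-8)*(⅔))*19 = ((2*I*√2)*(⅔))*19 = (4*I*√2/3)*19 = 76*I*√2/3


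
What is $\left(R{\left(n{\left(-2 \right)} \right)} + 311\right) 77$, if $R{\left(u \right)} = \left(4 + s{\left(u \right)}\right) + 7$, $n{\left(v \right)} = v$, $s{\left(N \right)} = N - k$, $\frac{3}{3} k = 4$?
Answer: $24332$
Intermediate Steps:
$k = 4$
$s{\left(N \right)} = -4 + N$ ($s{\left(N \right)} = N - 4 = -4 + N$)
$R{\left(u \right)} = 7 + u$ ($R{\left(u \right)} = \left(4 + \left(-4 + u\right)\right) + 7 = u + 7 = 7 + u$)
$\left(R{\left(n{\left(-2 \right)} \right)} + 311\right) 77 = \left(\left(7 - 2\right) + 311\right) 77 = \left(5 + 311\right) 77 = 316 \cdot 77 = 24332$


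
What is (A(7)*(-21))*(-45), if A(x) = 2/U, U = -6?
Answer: -315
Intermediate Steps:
A(x) = -⅓ (A(x) = 2/(-6) = 2*(-⅙) = -⅓)
(A(7)*(-21))*(-45) = -⅓*(-21)*(-45) = 7*(-45) = -315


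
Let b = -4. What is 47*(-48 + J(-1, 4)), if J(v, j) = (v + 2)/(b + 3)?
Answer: -2303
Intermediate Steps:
J(v, j) = -2 - v (J(v, j) = (v + 2)/(-4 + 3) = (2 + v)/(-1) = (2 + v)*(-1) = -2 - v)
47*(-48 + J(-1, 4)) = 47*(-48 + (-2 - 1*(-1))) = 47*(-48 + (-2 + 1)) = 47*(-48 - 1) = 47*(-49) = -2303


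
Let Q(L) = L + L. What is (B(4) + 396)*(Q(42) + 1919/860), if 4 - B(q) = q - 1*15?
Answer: 30479349/860 ≈ 35441.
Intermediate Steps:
B(q) = 19 - q (B(q) = 4 - (q - 1*15) = 4 - (q - 15) = 4 - (-15 + q) = 4 + (15 - q) = 19 - q)
Q(L) = 2*L
(B(4) + 396)*(Q(42) + 1919/860) = ((19 - 1*4) + 396)*(2*42 + 1919/860) = ((19 - 4) + 396)*(84 + 1919*(1/860)) = (15 + 396)*(84 + 1919/860) = 411*(74159/860) = 30479349/860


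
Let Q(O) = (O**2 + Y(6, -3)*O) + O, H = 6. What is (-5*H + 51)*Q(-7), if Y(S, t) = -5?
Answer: 1617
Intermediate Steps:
Q(O) = O**2 - 4*O (Q(O) = (O**2 - 5*O) + O = O**2 - 4*O)
(-5*H + 51)*Q(-7) = (-5*6 + 51)*(-7*(-4 - 7)) = (-30 + 51)*(-7*(-11)) = 21*77 = 1617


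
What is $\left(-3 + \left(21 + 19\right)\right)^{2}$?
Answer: $1369$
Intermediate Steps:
$\left(-3 + \left(21 + 19\right)\right)^{2} = \left(-3 + 40\right)^{2} = 37^{2} = 1369$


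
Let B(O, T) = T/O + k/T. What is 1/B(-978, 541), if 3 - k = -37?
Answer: -529098/253561 ≈ -2.0867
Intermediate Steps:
k = 40 (k = 3 - 1*(-37) = 3 + 37 = 40)
B(O, T) = 40/T + T/O (B(O, T) = T/O + 40/T = 40/T + T/O)
1/B(-978, 541) = 1/(40/541 + 541/(-978)) = 1/(40*(1/541) + 541*(-1/978)) = 1/(40/541 - 541/978) = 1/(-253561/529098) = -529098/253561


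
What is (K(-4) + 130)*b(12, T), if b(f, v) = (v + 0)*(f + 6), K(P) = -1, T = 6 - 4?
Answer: 4644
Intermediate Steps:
T = 2
b(f, v) = v*(6 + f)
(K(-4) + 130)*b(12, T) = (-1 + 130)*(2*(6 + 12)) = 129*(2*18) = 129*36 = 4644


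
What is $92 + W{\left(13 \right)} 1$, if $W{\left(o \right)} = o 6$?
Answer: $170$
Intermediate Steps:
$W{\left(o \right)} = 6 o$
$92 + W{\left(13 \right)} 1 = 92 + 6 \cdot 13 \cdot 1 = 92 + 78 \cdot 1 = 92 + 78 = 170$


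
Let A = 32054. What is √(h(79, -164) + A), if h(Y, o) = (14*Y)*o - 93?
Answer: I*√149423 ≈ 386.55*I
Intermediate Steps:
h(Y, o) = -93 + 14*Y*o (h(Y, o) = 14*Y*o - 93 = -93 + 14*Y*o)
√(h(79, -164) + A) = √((-93 + 14*79*(-164)) + 32054) = √((-93 - 181384) + 32054) = √(-181477 + 32054) = √(-149423) = I*√149423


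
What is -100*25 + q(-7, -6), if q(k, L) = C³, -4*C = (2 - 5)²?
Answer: -160729/64 ≈ -2511.4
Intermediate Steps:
C = -9/4 (C = -(2 - 5)²/4 = -¼*(-3)² = -¼*9 = -9/4 ≈ -2.2500)
q(k, L) = -729/64 (q(k, L) = (-9/4)³ = -729/64)
-100*25 + q(-7, -6) = -100*25 - 729/64 = -2500 - 729/64 = -160729/64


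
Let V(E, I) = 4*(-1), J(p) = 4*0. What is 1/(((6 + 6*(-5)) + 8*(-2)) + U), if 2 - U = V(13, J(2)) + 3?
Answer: -1/37 ≈ -0.027027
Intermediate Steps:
J(p) = 0
V(E, I) = -4
U = 3 (U = 2 - (-4 + 3) = 2 - 1*(-1) = 2 + 1 = 3)
1/(((6 + 6*(-5)) + 8*(-2)) + U) = 1/(((6 + 6*(-5)) + 8*(-2)) + 3) = 1/(((6 - 30) - 16) + 3) = 1/((-24 - 16) + 3) = 1/(-40 + 3) = 1/(-37) = -1/37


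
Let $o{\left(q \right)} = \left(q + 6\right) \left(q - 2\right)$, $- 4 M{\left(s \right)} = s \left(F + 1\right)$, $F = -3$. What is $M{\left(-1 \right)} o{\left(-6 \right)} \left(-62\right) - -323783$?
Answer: $323783$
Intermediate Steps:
$M{\left(s \right)} = \frac{s}{2}$ ($M{\left(s \right)} = - \frac{s \left(-3 + 1\right)}{4} = - \frac{s \left(-2\right)}{4} = - \frac{\left(-2\right) s}{4} = \frac{s}{2}$)
$o{\left(q \right)} = \left(-2 + q\right) \left(6 + q\right)$ ($o{\left(q \right)} = \left(6 + q\right) \left(-2 + q\right) = \left(-2 + q\right) \left(6 + q\right)$)
$M{\left(-1 \right)} o{\left(-6 \right)} \left(-62\right) - -323783 = \frac{1}{2} \left(-1\right) \left(-12 + \left(-6\right)^{2} + 4 \left(-6\right)\right) \left(-62\right) - -323783 = - \frac{-12 + 36 - 24}{2} \left(-62\right) + 323783 = \left(- \frac{1}{2}\right) 0 \left(-62\right) + 323783 = 0 \left(-62\right) + 323783 = 0 + 323783 = 323783$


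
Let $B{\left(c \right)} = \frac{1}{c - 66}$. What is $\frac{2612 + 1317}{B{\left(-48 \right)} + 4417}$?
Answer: $\frac{447906}{503537} \approx 0.88952$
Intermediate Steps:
$B{\left(c \right)} = \frac{1}{-66 + c}$
$\frac{2612 + 1317}{B{\left(-48 \right)} + 4417} = \frac{2612 + 1317}{\frac{1}{-66 - 48} + 4417} = \frac{3929}{\frac{1}{-114} + 4417} = \frac{3929}{- \frac{1}{114} + 4417} = \frac{3929}{\frac{503537}{114}} = 3929 \cdot \frac{114}{503537} = \frac{447906}{503537}$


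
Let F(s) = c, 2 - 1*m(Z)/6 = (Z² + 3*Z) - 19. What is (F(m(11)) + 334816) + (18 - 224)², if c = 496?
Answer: 377748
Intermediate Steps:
m(Z) = 126 - 18*Z - 6*Z² (m(Z) = 12 - 6*((Z² + 3*Z) - 19) = 12 - 6*(-19 + Z² + 3*Z) = 12 + (114 - 18*Z - 6*Z²) = 126 - 18*Z - 6*Z²)
F(s) = 496
(F(m(11)) + 334816) + (18 - 224)² = (496 + 334816) + (18 - 224)² = 335312 + (-206)² = 335312 + 42436 = 377748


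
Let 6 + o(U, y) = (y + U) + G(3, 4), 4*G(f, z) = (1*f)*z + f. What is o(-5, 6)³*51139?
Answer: -6392375/64 ≈ -99881.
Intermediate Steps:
G(f, z) = f/4 + f*z/4 (G(f, z) = ((1*f)*z + f)/4 = (f*z + f)/4 = (f + f*z)/4 = f/4 + f*z/4)
o(U, y) = -9/4 + U + y (o(U, y) = -6 + ((y + U) + (¼)*3*(1 + 4)) = -6 + ((U + y) + (¼)*3*5) = -6 + ((U + y) + 15/4) = -6 + (15/4 + U + y) = -9/4 + U + y)
o(-5, 6)³*51139 = (-9/4 - 5 + 6)³*51139 = (-5/4)³*51139 = -125/64*51139 = -6392375/64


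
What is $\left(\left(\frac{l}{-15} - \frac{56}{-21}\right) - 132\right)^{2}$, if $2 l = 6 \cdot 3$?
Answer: $\frac{3798601}{225} \approx 16883.0$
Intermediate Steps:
$l = 9$ ($l = \frac{6 \cdot 3}{2} = \frac{1}{2} \cdot 18 = 9$)
$\left(\left(\frac{l}{-15} - \frac{56}{-21}\right) - 132\right)^{2} = \left(\left(\frac{9}{-15} - \frac{56}{-21}\right) - 132\right)^{2} = \left(\left(9 \left(- \frac{1}{15}\right) - - \frac{8}{3}\right) - 132\right)^{2} = \left(\left(- \frac{3}{5} + \frac{8}{3}\right) - 132\right)^{2} = \left(\frac{31}{15} - 132\right)^{2} = \left(- \frac{1949}{15}\right)^{2} = \frac{3798601}{225}$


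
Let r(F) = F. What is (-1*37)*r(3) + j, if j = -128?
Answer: -239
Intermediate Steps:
(-1*37)*r(3) + j = -1*37*3 - 128 = -37*3 - 128 = -111 - 128 = -239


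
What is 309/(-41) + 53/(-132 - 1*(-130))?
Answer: -2791/82 ≈ -34.037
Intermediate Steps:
309/(-41) + 53/(-132 - 1*(-130)) = 309*(-1/41) + 53/(-132 + 130) = -309/41 + 53/(-2) = -309/41 + 53*(-½) = -309/41 - 53/2 = -2791/82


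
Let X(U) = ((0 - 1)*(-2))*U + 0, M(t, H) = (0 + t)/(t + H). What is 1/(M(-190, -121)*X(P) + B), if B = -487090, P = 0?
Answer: -1/487090 ≈ -2.0530e-6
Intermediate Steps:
M(t, H) = t/(H + t)
X(U) = 2*U (X(U) = (-1*(-2))*U + 0 = 2*U + 0 = 2*U)
1/(M(-190, -121)*X(P) + B) = 1/((-190/(-121 - 190))*(2*0) - 487090) = 1/(-190/(-311)*0 - 487090) = 1/(-190*(-1/311)*0 - 487090) = 1/((190/311)*0 - 487090) = 1/(0 - 487090) = 1/(-487090) = -1/487090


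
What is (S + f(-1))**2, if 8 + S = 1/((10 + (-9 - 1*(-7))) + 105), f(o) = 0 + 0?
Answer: 815409/12769 ≈ 63.858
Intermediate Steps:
f(o) = 0
S = -903/113 (S = -8 + 1/((10 + (-9 - 1*(-7))) + 105) = -8 + 1/((10 + (-9 + 7)) + 105) = -8 + 1/((10 - 2) + 105) = -8 + 1/(8 + 105) = -8 + 1/113 = -903/113 ≈ -7.9911)
(S + f(-1))**2 = (-903/113 + 0)**2 = (-903/113)**2 = 815409/12769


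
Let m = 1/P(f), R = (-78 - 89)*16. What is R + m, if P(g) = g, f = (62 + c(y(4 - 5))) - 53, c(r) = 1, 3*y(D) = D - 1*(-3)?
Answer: -26719/10 ≈ -2671.9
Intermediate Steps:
y(D) = 1 + D/3 (y(D) = (D - 1*(-3))/3 = (D + 3)/3 = (3 + D)/3 = 1 + D/3)
f = 10 (f = (62 + 1) - 53 = 63 - 53 = 10)
R = -2672 (R = -167*16 = -2672)
m = 1/10 ≈ 0.10000
R + m = -2672 + 1/10 = -26719/10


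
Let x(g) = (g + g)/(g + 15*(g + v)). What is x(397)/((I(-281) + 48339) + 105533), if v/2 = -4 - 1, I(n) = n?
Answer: 397/476285691 ≈ 8.3353e-7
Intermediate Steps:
v = -10 (v = 2*(-4 - 1) = 2*(-5) = -10)
x(g) = 2*g/(-150 + 16*g) (x(g) = (g + g)/(g + 15*(g - 10)) = (2*g)/(g + 15*(-10 + g)) = (2*g)/(g + (-150 + 15*g)) = (2*g)/(-150 + 16*g) = 2*g/(-150 + 16*g))
x(397)/((I(-281) + 48339) + 105533) = (397/(-75 + 8*397))/((-281 + 48339) + 105533) = (397/(-75 + 3176))/(48058 + 105533) = (397/3101)/153591 = (397*(1/3101))*(1/153591) = (397/3101)*(1/153591) = 397/476285691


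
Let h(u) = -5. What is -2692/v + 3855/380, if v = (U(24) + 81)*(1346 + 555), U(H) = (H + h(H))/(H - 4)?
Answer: 2398142929/236796164 ≈ 10.127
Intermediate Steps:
U(H) = (-5 + H)/(-4 + H) (U(H) = (H - 5)/(H - 4) = (-5 + H)/(-4 + H))
v = 3115739/20 (v = ((-5 + 24)/(-4 + 24) + 81)*(1346 + 555) = (19/20 + 81)*1901 = (1639/20)*1901 = 3115739/20 ≈ 1.5579e+5)
-2692/v + 3855/380 = -2692/3115739/20 + 3855/380 = -2692*20/3115739 + 3855*(1/380) = -53840/3115739 + 771/76 = 2398142929/236796164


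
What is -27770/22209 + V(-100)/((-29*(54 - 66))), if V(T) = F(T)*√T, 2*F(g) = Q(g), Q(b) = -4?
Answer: -27770/22209 - 5*I/87 ≈ -1.2504 - 0.057471*I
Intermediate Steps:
F(g) = -2 (F(g) = (½)*(-4) = -2)
V(T) = -2*√T
-27770/22209 + V(-100)/((-29*(54 - 66))) = -27770/22209 + (-20*I)/((-29*(54 - 66))) = -27770*1/22209 + (-20*I)/((-29*(-12))) = -27770/22209 - 20*I/348 = -27770/22209 - 20*I*(1/348) = -27770/22209 - 5*I/87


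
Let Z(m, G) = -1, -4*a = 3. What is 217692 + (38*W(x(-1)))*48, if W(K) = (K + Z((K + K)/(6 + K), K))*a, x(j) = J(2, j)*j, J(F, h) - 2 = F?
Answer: 224532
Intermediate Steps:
a = -¾ (a = -¼*3 = -¾ ≈ -0.75000)
J(F, h) = 2 + F
x(j) = 4*j (x(j) = (2 + 2)*j = 4*j)
W(K) = ¾ - 3*K/4 (W(K) = (K - 1)*(-¾) = (-1 + K)*(-¾) = ¾ - 3*K/4)
217692 + (38*W(x(-1)))*48 = 217692 + (38*(¾ - 3*(-1)))*48 = 217692 + (38*(¾ - ¾*(-4)))*48 = 217692 + (38*(¾ + 3))*48 = 217692 + (38*(15/4))*48 = 217692 + (285/2)*48 = 217692 + 6840 = 224532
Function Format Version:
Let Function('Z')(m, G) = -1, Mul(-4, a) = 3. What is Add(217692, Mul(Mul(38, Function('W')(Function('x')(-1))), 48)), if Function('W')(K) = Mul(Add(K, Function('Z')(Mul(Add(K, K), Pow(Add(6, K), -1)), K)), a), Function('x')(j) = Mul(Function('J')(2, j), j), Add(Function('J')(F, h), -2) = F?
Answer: 224532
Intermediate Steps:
a = Rational(-3, 4) (a = Mul(Rational(-1, 4), 3) = Rational(-3, 4) ≈ -0.75000)
Function('J')(F, h) = Add(2, F)
Function('x')(j) = Mul(4, j) (Function('x')(j) = Mul(Add(2, 2), j) = Mul(4, j))
Function('W')(K) = Add(Rational(3, 4), Mul(Rational(-3, 4), K)) (Function('W')(K) = Mul(Add(K, -1), Rational(-3, 4)) = Mul(Add(-1, K), Rational(-3, 4)) = Add(Rational(3, 4), Mul(Rational(-3, 4), K)))
Add(217692, Mul(Mul(38, Function('W')(Function('x')(-1))), 48)) = Add(217692, Mul(Mul(38, Add(Rational(3, 4), Mul(Rational(-3, 4), Mul(4, -1)))), 48)) = Add(217692, Mul(Mul(38, Add(Rational(3, 4), Mul(Rational(-3, 4), -4))), 48)) = Add(217692, Mul(Mul(38, Add(Rational(3, 4), 3)), 48)) = Add(217692, Mul(Mul(38, Rational(15, 4)), 48)) = Add(217692, Mul(Rational(285, 2), 48)) = Add(217692, 6840) = 224532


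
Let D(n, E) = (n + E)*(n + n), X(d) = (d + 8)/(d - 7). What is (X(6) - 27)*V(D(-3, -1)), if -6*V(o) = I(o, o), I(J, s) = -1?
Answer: -41/6 ≈ -6.8333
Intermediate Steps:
X(d) = (8 + d)/(-7 + d)
D(n, E) = 2*n*(E + n) (D(n, E) = (E + n)*(2*n) = 2*n*(E + n))
V(o) = ⅙ (V(o) = -⅙*(-1) = ⅙)
(X(6) - 27)*V(D(-3, -1)) = ((8 + 6)/(-7 + 6) - 27)*(⅙) = (14/(-1) - 27)*(⅙) = (-1*14 - 27)*(⅙) = (-14 - 27)*(⅙) = -41*⅙ = -41/6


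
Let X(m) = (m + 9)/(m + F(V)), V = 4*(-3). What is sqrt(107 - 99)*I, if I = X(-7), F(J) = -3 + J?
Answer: -2*sqrt(2)/11 ≈ -0.25713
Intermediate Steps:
V = -12
X(m) = (9 + m)/(-15 + m) (X(m) = (m + 9)/(m + (-3 - 12)) = (9 + m)/(m - 15) = (9 + m)/(-15 + m))
I = -1/11 (I = (9 - 7)/(-15 - 7) = 2/(-22) = -1/22*2 = -1/11 ≈ -0.090909)
sqrt(107 - 99)*I = sqrt(107 - 99)*(-1/11) = sqrt(8)*(-1/11) = (2*sqrt(2))*(-1/11) = -2*sqrt(2)/11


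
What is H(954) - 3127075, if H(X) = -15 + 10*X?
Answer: -3117550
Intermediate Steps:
H(954) - 3127075 = (-15 + 10*954) - 3127075 = (-15 + 9540) - 3127075 = 9525 - 3127075 = -3117550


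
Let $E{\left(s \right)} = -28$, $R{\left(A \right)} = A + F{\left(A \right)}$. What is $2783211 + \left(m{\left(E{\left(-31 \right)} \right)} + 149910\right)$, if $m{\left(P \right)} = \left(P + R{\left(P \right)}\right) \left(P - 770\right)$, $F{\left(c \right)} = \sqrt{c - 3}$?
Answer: $2977809 - 798 i \sqrt{31} \approx 2.9778 \cdot 10^{6} - 4443.1 i$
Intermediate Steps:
$F{\left(c \right)} = \sqrt{-3 + c}$
$R{\left(A \right)} = A + \sqrt{-3 + A}$
$m{\left(P \right)} = \left(-770 + P\right) \left(\sqrt{-3 + P} + 2 P\right)$ ($m{\left(P \right)} = \left(P + \left(P + \sqrt{-3 + P}\right)\right) \left(P - 770\right) = \left(\sqrt{-3 + P} + 2 P\right) \left(-770 + P\right) = \left(-770 + P\right) \left(\sqrt{-3 + P} + 2 P\right)$)
$2783211 + \left(m{\left(E{\left(-31 \right)} \right)} + 149910\right) = 2783211 - \left(-193814 + 28 \left(-28 + \sqrt{-3 - 28}\right) + 770 \sqrt{-3 - 28}\right) = 2783211 + \left(\left(784 + 43120 - 770 \sqrt{-31} - 28 \left(-28 + \sqrt{-31}\right)\right) + 149910\right) = 2783211 + \left(\left(784 + 43120 - 770 i \sqrt{31} - 28 \left(-28 + i \sqrt{31}\right)\right) + 149910\right) = 2783211 + \left(\left(784 + 43120 - 770 i \sqrt{31} + \left(784 - 28 i \sqrt{31}\right)\right) + 149910\right) = 2783211 + \left(\left(44688 - 798 i \sqrt{31}\right) + 149910\right) = 2783211 + \left(194598 - 798 i \sqrt{31}\right) = 2977809 - 798 i \sqrt{31}$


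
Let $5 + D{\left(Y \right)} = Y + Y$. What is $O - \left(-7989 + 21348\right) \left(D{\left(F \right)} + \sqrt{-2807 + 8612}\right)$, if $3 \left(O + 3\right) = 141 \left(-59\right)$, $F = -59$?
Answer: $1640381 - 40077 \sqrt{645} \approx 6.2255 \cdot 10^{5}$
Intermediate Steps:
$D{\left(Y \right)} = -5 + 2 Y$ ($D{\left(Y \right)} = -5 + \left(Y + Y\right) = -5 + 2 Y$)
$O = -2776$ ($O = -3 + \frac{141 \left(-59\right)}{3} = -3 + \frac{1}{3} \left(-8319\right) = -3 - 2773 = -2776$)
$O - \left(-7989 + 21348\right) \left(D{\left(F \right)} + \sqrt{-2807 + 8612}\right) = -2776 - \left(-7989 + 21348\right) \left(\left(-5 + 2 \left(-59\right)\right) + \sqrt{-2807 + 8612}\right) = -2776 - 13359 \left(\left(-5 - 118\right) + \sqrt{5805}\right) = -2776 - 13359 \left(-123 + 3 \sqrt{645}\right) = -2776 - \left(-1643157 + 40077 \sqrt{645}\right) = -2776 + \left(1643157 - 40077 \sqrt{645}\right) = 1640381 - 40077 \sqrt{645}$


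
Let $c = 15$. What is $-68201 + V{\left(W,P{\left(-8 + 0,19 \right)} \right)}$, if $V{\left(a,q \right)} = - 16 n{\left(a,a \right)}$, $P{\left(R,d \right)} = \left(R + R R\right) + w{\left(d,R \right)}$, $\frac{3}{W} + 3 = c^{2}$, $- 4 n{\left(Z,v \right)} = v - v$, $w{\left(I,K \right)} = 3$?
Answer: $-68201$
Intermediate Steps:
$n{\left(Z,v \right)} = 0$ ($n{\left(Z,v \right)} = - \frac{v - v}{4} = \left(- \frac{1}{4}\right) 0 = 0$)
$W = \frac{1}{74}$ ($W = \frac{3}{-3 + 15^{2}} = \frac{3}{-3 + 225} = \frac{3}{222} = 3 \cdot \frac{1}{222} = \frac{1}{74} \approx 0.013514$)
$P{\left(R,d \right)} = 3 + R + R^{2}$ ($P{\left(R,d \right)} = \left(R + R R\right) + 3 = \left(R + R^{2}\right) + 3 = 3 + R + R^{2}$)
$V{\left(a,q \right)} = 0$ ($V{\left(a,q \right)} = \left(-16\right) 0 = 0$)
$-68201 + V{\left(W,P{\left(-8 + 0,19 \right)} \right)} = -68201 + 0 = -68201$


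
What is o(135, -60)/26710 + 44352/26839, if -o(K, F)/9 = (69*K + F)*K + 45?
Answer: -30062608605/71686969 ≈ -419.36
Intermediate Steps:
o(K, F) = -405 - 9*K*(F + 69*K) (o(K, F) = -9*((69*K + F)*K + 45) = -9*((F + 69*K)*K + 45) = -9*(K*(F + 69*K) + 45) = -9*(45 + K*(F + 69*K)) = -405 - 9*K*(F + 69*K))
o(135, -60)/26710 + 44352/26839 = (-405 - 621*135² - 9*(-60)*135)/26710 + 44352/26839 = (-405 - 621*18225 + 72900)*(1/26710) + 44352*(1/26839) = (-405 - 11317725 + 72900)*(1/26710) + 44352/26839 = -11245230*1/26710 + 44352/26839 = -1124523/2671 + 44352/26839 = -30062608605/71686969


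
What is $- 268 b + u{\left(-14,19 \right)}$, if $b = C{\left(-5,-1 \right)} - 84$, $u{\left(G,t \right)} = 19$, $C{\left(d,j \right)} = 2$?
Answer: $21995$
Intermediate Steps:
$b = -82$ ($b = 2 - 84 = -82$)
$- 268 b + u{\left(-14,19 \right)} = \left(-268\right) \left(-82\right) + 19 = 21976 + 19 = 21995$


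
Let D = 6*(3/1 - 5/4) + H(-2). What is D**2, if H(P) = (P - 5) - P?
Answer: 121/4 ≈ 30.250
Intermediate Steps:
H(P) = -5 (H(P) = (-5 + P) - P = -5)
D = 11/2 (D = 6*(3/1 - 5/4) - 5 = 6*(3*1 - 5*1/4) - 5 = 6*(3 - 5/4) - 5 = 6*(7/4) - 5 = 21/2 - 5 = 11/2 ≈ 5.5000)
D**2 = (11/2)**2 = 121/4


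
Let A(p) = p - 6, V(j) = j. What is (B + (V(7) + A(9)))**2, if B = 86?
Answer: 9216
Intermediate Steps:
A(p) = -6 + p
(B + (V(7) + A(9)))**2 = (86 + (7 + (-6 + 9)))**2 = (86 + (7 + 3))**2 = (86 + 10)**2 = 96**2 = 9216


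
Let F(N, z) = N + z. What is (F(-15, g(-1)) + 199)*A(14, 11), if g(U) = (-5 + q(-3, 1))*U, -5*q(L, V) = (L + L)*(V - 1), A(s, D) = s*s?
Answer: 37044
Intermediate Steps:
A(s, D) = s²
q(L, V) = -2*L*(-1 + V)/5 (q(L, V) = -(L + L)*(V - 1)/5 = -2*L*(-1 + V)/5)
g(U) = -5*U (g(U) = (-5 + (⅖)*(-3)*(1 - 1*1))*U = (-5 + (⅖)*(-3)*(1 - 1))*U = (-5 + (⅖)*(-3)*0)*U = (-5 + 0)*U = -5*U)
(F(-15, g(-1)) + 199)*A(14, 11) = ((-15 - 5*(-1)) + 199)*14² = ((-15 + 5) + 199)*196 = (-10 + 199)*196 = 189*196 = 37044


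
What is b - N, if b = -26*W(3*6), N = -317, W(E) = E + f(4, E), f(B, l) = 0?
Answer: -151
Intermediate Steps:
W(E) = E (W(E) = E + 0 = E)
b = -468 (b = -78*6 = -26*18 = -468)
b - N = -468 - 1*(-317) = -468 + 317 = -151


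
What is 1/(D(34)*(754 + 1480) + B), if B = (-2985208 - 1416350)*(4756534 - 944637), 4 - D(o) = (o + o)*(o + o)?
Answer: -1/16778296056606 ≈ -5.9601e-14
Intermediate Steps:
D(o) = 4 - 4*o² (D(o) = 4 - (o + o)*(o + o) = 4 - 2*o*2*o = 4 - 4*o²)
B = -16778285735526 (B = -4401558*3811897 = -16778285735526)
1/(D(34)*(754 + 1480) + B) = 1/((4 - 4*34²)*(754 + 1480) - 16778285735526) = 1/((4 - 4*1156)*2234 - 16778285735526) = 1/((4 - 4624)*2234 - 16778285735526) = 1/(-4620*2234 - 16778285735526) = 1/(-10321080 - 16778285735526) = 1/(-16778296056606) = -1/16778296056606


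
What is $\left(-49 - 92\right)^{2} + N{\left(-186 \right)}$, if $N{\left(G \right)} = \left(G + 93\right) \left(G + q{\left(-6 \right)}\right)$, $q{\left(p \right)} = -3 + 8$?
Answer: $36714$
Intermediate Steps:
$q{\left(p \right)} = 5$
$N{\left(G \right)} = \left(5 + G\right) \left(93 + G\right)$ ($N{\left(G \right)} = \left(G + 93\right) \left(G + 5\right) = \left(93 + G\right) \left(5 + G\right) = \left(5 + G\right) \left(93 + G\right)$)
$\left(-49 - 92\right)^{2} + N{\left(-186 \right)} = \left(-49 - 92\right)^{2} + \left(465 + \left(-186\right)^{2} + 98 \left(-186\right)\right) = \left(-141\right)^{2} + \left(465 + 34596 - 18228\right) = 19881 + 16833 = 36714$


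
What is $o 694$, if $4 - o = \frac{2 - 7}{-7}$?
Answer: $\frac{15962}{7} \approx 2280.3$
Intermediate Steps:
$o = \frac{23}{7}$ ($o = 4 - \frac{2 - 7}{-7} = 4 - \left(2 - 7\right) \left(- \frac{1}{7}\right) = 4 - \left(-5\right) \left(- \frac{1}{7}\right) = 4 - \frac{5}{7} = \frac{23}{7} \approx 3.2857$)
$o 694 = \frac{23}{7} \cdot 694 = \frac{15962}{7}$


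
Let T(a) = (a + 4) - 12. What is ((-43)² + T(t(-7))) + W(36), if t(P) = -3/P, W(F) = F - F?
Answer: 12890/7 ≈ 1841.4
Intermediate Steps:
W(F) = 0
T(a) = -8 + a (T(a) = (4 + a) - 12 = -8 + a)
((-43)² + T(t(-7))) + W(36) = ((-43)² + (-8 - 3/(-7))) + 0 = (1849 + (-8 - 3*(-⅐))) + 0 = (1849 + (-8 + 3/7)) + 0 = (1849 - 53/7) + 0 = 12890/7 + 0 = 12890/7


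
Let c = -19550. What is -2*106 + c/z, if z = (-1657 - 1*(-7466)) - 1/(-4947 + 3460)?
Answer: -930161729/4318992 ≈ -215.37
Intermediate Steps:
z = 8637984/1487 (z = (-1657 + 7466) - 1/(-1487) = 5809 - 1*(-1/1487) = 5809 + 1/1487 = 8637984/1487 ≈ 5809.0)
-2*106 + c/z = -2*106 - 19550/8637984/1487 = -212 - 19550*1487/8637984 = -212 - 14535425/4318992 = -930161729/4318992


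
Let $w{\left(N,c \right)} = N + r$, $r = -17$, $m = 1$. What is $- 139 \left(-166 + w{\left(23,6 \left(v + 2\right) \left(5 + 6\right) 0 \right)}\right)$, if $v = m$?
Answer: $22240$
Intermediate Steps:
$v = 1$
$w{\left(N,c \right)} = -17 + N$ ($w{\left(N,c \right)} = N - 17 = -17 + N$)
$- 139 \left(-166 + w{\left(23,6 \left(v + 2\right) \left(5 + 6\right) 0 \right)}\right) = - 139 \left(-166 + \left(-17 + 23\right)\right) = - 139 \left(-166 + 6\right) = \left(-139\right) \left(-160\right) = 22240$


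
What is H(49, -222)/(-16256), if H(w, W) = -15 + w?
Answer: -17/8128 ≈ -0.0020915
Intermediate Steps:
H(49, -222)/(-16256) = (-15 + 49)/(-16256) = 34*(-1/16256) = -17/8128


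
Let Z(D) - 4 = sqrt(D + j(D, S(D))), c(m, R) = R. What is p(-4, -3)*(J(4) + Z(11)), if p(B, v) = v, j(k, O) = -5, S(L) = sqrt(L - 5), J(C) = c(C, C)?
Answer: -24 - 3*sqrt(6) ≈ -31.348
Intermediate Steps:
J(C) = C
S(L) = sqrt(-5 + L)
Z(D) = 4 + sqrt(-5 + D) (Z(D) = 4 + sqrt(D - 5) = 4 + sqrt(-5 + D))
p(-4, -3)*(J(4) + Z(11)) = -3*(4 + (4 + sqrt(-5 + 11))) = -3*(4 + (4 + sqrt(6))) = -3*(8 + sqrt(6)) = -24 - 3*sqrt(6)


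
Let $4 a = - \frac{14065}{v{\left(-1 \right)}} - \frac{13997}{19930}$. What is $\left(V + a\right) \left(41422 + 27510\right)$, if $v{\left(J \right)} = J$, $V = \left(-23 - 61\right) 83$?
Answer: $- \frac{4747801567171}{19930} \approx -2.3822 \cdot 10^{8}$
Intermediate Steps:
$V = -6972$ ($V = \left(-84\right) 83 = -6972$)
$a = \frac{280301453}{79720}$ ($a = \frac{- \frac{14065}{-1} - \frac{13997}{19930}}{4} = \frac{\left(-14065\right) \left(-1\right) - \frac{13997}{19930}}{4} = \frac{14065 - \frac{13997}{19930}}{4} = \frac{1}{4} \cdot \frac{280301453}{19930} = \frac{280301453}{79720} \approx 3516.1$)
$\left(V + a\right) \left(41422 + 27510\right) = \left(-6972 + \frac{280301453}{79720}\right) \left(41422 + 27510\right) = \left(- \frac{275506387}{79720}\right) 68932 = - \frac{4747801567171}{19930}$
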